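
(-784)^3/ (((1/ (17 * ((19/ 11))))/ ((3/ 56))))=-8338423296/ 11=-758038481.45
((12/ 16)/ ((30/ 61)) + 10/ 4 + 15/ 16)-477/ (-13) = 43321/ 1040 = 41.65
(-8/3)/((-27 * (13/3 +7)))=4/459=0.01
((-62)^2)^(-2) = 1 / 14776336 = 0.00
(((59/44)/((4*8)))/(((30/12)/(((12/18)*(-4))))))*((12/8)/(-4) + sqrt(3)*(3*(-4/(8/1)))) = 59/3520 + 59*sqrt(3)/880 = 0.13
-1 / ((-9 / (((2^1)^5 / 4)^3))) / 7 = 512 / 63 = 8.13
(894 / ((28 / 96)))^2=460359936 / 49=9395100.73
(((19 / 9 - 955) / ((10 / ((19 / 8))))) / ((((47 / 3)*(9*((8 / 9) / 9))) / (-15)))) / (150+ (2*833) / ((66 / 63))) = 14003 / 99969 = 0.14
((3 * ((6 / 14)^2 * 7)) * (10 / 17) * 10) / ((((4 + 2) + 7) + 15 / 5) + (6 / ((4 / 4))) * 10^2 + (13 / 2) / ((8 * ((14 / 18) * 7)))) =302400 / 8212037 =0.04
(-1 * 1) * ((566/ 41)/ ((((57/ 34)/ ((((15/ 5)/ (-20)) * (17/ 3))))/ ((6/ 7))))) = 163574/ 27265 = 6.00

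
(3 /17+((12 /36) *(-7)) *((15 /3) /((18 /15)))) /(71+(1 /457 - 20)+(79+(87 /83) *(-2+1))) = -110796451 /1496754324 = -0.07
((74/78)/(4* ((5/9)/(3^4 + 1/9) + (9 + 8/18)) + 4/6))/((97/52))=8103/612943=0.01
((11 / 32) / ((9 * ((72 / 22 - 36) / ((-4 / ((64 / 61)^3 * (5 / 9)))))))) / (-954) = -27464701 / 3601229414400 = -0.00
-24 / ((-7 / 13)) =312 / 7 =44.57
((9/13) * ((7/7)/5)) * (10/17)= 18/221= 0.08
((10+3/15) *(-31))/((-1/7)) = 11067/5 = 2213.40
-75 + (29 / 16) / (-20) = -24029 / 320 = -75.09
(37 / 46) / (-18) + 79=65375 / 828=78.96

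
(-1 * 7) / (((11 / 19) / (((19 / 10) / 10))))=-2527 / 1100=-2.30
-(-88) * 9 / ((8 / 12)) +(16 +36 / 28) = 8437 / 7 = 1205.29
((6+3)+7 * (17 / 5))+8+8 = 244 / 5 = 48.80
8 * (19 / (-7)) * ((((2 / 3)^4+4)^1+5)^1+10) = -236360 / 567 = -416.86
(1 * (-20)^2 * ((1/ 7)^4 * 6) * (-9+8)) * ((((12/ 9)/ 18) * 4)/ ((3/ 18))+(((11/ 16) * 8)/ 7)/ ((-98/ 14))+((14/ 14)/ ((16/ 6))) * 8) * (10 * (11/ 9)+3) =-225502000/ 3176523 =-70.99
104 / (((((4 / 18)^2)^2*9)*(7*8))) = 9477 / 112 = 84.62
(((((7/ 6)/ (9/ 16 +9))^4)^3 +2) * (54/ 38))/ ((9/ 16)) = 5.05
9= 9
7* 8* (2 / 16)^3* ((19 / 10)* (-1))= -133 / 640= -0.21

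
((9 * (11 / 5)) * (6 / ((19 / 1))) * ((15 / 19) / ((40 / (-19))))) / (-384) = 297 / 48640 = 0.01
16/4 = 4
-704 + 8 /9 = -6328 /9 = -703.11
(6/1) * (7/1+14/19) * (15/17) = 13230/323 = 40.96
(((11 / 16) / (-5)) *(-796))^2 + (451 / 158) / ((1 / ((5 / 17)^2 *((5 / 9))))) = 984609314359 / 82191600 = 11979.44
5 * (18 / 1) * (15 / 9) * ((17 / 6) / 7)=425 / 7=60.71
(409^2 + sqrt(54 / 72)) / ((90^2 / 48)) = 2 * sqrt(3) / 675 + 669124 / 675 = 991.30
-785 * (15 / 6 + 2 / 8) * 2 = -8635 / 2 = -4317.50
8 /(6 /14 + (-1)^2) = 28 /5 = 5.60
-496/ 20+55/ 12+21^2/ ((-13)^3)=-2691421/ 131820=-20.42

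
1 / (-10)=-1 / 10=-0.10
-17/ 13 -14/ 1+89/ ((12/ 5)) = 3397/ 156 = 21.78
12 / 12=1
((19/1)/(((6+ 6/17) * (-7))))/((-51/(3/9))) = 19/6804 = 0.00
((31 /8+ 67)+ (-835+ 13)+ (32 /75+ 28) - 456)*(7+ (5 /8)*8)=-707219 /50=-14144.38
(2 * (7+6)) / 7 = 26 / 7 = 3.71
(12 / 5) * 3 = 36 / 5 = 7.20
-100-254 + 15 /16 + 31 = -322.06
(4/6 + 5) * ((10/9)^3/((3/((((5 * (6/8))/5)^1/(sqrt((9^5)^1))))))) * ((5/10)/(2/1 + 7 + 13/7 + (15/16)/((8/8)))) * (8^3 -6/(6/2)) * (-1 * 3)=-40460000/78003729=-0.52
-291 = -291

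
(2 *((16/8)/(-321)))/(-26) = 2/4173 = 0.00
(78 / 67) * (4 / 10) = 156 / 335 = 0.47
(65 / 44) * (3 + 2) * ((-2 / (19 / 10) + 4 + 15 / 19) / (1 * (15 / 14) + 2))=161525 / 17974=8.99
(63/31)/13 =63/403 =0.16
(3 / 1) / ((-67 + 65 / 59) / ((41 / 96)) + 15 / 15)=-7257 / 370829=-0.02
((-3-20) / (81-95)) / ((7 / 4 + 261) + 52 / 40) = 230 / 36967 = 0.01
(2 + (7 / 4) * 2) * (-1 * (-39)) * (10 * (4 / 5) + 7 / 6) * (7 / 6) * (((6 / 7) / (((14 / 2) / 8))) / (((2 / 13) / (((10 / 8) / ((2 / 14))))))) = 511225 / 4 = 127806.25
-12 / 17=-0.71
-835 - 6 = -841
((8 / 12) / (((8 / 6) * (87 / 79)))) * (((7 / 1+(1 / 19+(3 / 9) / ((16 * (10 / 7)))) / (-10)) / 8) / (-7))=-50385173 / 888652800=-0.06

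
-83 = -83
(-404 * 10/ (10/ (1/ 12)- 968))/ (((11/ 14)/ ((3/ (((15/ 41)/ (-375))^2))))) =11141878125/ 583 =19111283.23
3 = 3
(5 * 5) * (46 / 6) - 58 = 401 / 3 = 133.67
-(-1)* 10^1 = 10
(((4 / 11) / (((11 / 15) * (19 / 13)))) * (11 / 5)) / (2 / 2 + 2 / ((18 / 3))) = 117 / 209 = 0.56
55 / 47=1.17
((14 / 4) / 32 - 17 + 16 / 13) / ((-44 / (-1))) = -13029 / 36608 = -0.36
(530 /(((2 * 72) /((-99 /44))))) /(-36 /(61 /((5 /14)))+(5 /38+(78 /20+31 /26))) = -139746425 /84596496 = -1.65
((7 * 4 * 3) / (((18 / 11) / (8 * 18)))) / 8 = 924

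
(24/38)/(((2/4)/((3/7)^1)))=72/133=0.54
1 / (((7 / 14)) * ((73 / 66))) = 132 / 73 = 1.81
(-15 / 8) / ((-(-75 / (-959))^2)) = 919681 / 3000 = 306.56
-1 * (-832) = 832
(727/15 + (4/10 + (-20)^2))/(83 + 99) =6733/2730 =2.47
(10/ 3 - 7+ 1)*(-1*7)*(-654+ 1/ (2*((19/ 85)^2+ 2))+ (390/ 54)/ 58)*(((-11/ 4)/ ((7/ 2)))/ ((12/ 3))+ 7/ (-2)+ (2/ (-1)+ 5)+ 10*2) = -910463102578/ 3865671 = -235525.24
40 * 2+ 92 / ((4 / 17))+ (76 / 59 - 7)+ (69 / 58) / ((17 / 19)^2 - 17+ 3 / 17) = 156542392201 / 336495526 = 465.21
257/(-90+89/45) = -11565/3961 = -2.92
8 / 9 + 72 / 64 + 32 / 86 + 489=491.39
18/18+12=13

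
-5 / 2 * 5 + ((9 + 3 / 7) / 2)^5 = 77850611 / 33614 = 2316.02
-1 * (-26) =26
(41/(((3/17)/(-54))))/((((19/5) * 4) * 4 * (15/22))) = -302.64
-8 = -8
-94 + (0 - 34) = -128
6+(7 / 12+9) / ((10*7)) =1031 / 168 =6.14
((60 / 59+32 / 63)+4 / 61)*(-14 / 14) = -360616 / 226737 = -1.59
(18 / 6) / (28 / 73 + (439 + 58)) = 73 / 12103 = 0.01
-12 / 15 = -4 / 5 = -0.80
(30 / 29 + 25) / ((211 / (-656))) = -495280 / 6119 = -80.94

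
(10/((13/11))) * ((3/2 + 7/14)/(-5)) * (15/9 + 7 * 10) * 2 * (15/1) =-94600/13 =-7276.92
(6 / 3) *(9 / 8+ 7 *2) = 121 / 4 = 30.25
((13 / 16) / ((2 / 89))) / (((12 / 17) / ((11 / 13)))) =43.34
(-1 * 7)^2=49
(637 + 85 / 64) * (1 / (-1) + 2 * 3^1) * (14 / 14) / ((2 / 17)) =3472505 / 128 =27128.95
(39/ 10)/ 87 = 13/ 290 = 0.04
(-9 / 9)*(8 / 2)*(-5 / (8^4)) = 5 / 1024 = 0.00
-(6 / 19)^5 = -7776 / 2476099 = -0.00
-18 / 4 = -9 / 2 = -4.50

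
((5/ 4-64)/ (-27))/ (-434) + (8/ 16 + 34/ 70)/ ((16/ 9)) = 514757/ 937440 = 0.55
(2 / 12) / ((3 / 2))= 0.11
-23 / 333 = -0.07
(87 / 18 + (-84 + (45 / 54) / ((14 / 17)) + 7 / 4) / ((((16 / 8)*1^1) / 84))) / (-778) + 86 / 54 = 250895 / 42012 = 5.97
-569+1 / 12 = -6827 / 12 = -568.92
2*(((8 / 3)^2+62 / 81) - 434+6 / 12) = -68951 / 81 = -851.25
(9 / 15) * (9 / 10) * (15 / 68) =81 / 680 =0.12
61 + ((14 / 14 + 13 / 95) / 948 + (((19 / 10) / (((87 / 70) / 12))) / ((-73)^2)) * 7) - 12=56861019534 / 1159830205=49.03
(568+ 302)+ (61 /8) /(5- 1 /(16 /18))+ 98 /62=27080 /31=873.55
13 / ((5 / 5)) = 13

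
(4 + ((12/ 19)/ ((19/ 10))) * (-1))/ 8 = 331/ 722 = 0.46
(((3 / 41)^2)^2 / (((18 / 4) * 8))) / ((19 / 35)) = 315 / 214757836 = 0.00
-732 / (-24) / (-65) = -0.47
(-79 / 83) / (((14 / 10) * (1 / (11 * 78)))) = -338910 / 581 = -583.32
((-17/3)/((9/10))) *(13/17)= -130/27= -4.81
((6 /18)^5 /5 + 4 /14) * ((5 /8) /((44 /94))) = 114539 /299376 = 0.38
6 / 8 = 3 / 4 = 0.75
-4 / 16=-1 / 4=-0.25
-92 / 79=-1.16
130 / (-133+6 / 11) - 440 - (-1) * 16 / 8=-639596 / 1457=-438.98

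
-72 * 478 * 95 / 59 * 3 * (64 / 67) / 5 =-125549568 / 3953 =-31760.58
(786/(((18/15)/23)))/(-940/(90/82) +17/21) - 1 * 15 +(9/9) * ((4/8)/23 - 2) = -17151635/495926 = -34.59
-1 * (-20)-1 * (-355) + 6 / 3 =377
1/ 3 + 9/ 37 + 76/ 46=5690/ 2553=2.23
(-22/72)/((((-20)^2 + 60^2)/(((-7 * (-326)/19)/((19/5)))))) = -0.00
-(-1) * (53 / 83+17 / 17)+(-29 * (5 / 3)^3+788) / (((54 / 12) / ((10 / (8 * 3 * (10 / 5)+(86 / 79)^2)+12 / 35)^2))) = 14058008600370883 / 312576034796550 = 44.97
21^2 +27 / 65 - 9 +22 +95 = 35712 / 65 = 549.42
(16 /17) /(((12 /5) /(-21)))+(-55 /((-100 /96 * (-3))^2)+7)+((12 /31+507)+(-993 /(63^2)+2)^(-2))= 7072731477713 /14121557875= 500.85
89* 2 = 178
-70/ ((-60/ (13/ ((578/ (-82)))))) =-3731/ 1734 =-2.15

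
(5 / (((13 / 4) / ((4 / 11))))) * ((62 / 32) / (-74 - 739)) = -0.00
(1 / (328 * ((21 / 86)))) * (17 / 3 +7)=817 / 5166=0.16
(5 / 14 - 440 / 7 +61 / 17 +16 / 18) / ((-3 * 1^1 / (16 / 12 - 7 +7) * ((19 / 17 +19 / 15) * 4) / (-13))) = -1154075 / 32832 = -35.15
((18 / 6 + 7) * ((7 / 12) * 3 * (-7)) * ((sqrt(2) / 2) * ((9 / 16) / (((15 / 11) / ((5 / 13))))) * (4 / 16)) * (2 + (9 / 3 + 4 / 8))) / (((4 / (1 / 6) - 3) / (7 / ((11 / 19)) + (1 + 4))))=-18095 * sqrt(2) / 1664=-15.38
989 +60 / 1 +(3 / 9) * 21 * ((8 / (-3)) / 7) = 3139 / 3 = 1046.33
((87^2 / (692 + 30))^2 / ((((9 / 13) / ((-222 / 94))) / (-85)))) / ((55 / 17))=2654597462283 / 269503828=9849.94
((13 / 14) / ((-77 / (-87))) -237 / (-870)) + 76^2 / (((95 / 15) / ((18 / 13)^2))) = 23111320312 / 13208195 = 1749.77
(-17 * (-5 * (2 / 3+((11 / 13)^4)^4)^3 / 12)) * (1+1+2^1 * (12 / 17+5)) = 300958964476354921040136524667220406666610003884145251875 / 7955082260613272844060845570765726003212024758151448667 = 37.83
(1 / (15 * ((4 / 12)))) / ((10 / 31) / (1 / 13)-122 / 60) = 186 / 2009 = 0.09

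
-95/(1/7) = -665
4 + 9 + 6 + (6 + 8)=33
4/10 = 0.40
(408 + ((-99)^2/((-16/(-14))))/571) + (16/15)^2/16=434852063/1027800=423.09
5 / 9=0.56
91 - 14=77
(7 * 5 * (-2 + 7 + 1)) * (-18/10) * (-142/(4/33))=442827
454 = 454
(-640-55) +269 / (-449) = -312324 / 449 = -695.60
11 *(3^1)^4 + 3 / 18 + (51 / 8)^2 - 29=173339 / 192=902.81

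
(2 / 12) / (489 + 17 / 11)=11 / 32376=0.00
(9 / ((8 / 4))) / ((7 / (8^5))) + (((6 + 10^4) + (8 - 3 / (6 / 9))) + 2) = 435073 / 14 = 31076.64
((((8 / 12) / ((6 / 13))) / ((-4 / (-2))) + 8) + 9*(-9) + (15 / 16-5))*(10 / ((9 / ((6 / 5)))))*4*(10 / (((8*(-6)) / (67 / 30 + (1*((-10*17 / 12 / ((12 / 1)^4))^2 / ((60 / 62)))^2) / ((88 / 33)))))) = 2823683080997441591542065581 / 14905658850635783275020288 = 189.44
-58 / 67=-0.87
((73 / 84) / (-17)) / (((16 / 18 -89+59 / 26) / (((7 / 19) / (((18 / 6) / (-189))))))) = -179361 / 12976202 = -0.01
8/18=4/9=0.44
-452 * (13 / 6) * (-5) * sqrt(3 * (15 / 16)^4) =550875 * sqrt(3) / 128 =7454.25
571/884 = 0.65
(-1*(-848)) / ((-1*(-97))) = 8.74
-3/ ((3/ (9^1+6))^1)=-15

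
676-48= 628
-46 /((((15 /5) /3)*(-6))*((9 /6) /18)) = 92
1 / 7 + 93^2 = 60544 / 7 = 8649.14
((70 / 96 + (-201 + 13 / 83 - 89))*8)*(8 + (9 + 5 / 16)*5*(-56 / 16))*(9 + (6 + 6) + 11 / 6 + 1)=90756219983 / 10624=8542565.89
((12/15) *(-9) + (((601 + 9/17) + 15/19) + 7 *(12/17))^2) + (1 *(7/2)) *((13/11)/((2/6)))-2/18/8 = 152354676019517/413142840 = 368769.98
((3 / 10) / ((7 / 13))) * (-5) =-39 / 14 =-2.79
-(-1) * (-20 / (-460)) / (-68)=-1 / 1564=-0.00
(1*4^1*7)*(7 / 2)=98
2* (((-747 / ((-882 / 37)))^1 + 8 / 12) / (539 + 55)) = 9409 / 87318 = 0.11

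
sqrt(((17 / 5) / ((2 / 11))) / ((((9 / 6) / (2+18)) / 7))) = 2* sqrt(3927) / 3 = 41.78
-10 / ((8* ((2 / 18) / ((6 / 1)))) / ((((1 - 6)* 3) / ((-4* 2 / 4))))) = -2025 / 4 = -506.25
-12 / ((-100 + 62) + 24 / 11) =66 / 197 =0.34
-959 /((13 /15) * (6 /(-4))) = 737.69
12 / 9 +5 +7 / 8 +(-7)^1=5 / 24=0.21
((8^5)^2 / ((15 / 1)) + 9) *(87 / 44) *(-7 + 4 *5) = 404800718543 / 220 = 1840003266.10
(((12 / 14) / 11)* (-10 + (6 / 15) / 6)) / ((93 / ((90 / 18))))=-298 / 7161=-0.04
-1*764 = -764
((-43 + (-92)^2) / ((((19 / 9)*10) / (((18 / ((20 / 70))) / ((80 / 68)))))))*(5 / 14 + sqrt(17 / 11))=11595717 / 1520 + 81170019*sqrt(187) / 41800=34183.39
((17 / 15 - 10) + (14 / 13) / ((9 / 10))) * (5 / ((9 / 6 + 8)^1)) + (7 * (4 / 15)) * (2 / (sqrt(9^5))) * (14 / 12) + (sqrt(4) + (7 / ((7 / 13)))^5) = 1002836518777 / 2700945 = 371290.98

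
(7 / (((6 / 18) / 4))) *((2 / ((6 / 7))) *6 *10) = 11760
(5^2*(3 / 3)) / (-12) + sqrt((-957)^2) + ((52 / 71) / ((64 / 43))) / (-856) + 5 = 2800313299 / 2917248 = 959.92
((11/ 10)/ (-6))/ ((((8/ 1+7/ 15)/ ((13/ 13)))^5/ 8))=-1113750/ 33038369407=-0.00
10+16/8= 12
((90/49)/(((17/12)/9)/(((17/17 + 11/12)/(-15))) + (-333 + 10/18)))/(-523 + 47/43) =400545/37977238859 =0.00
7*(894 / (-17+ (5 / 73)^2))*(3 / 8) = -50023323 / 362272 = -138.08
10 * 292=2920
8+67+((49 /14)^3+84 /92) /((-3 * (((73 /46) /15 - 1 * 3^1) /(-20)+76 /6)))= 13058350 /176797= 73.86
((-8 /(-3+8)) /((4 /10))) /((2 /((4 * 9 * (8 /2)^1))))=-288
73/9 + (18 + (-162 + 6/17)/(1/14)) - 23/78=-8899751/3978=-2237.24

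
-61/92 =-0.66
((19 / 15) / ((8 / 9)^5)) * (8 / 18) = 1.01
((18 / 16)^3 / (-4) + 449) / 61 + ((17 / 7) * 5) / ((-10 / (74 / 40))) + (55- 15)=197235541 / 4372480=45.11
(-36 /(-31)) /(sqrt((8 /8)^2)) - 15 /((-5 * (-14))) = 411 /434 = 0.95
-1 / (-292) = 1 / 292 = 0.00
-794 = -794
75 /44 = 1.70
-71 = -71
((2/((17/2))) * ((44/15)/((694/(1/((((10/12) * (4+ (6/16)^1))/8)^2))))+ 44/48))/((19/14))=0.16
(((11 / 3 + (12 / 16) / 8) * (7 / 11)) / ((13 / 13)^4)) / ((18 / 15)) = 12635 / 6336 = 1.99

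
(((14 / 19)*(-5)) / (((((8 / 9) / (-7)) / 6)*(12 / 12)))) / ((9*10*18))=0.11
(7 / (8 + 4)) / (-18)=-7 / 216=-0.03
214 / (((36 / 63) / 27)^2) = 3822147 / 8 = 477768.38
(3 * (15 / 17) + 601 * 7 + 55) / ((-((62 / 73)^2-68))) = 386347171 / 6094976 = 63.39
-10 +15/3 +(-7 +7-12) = -17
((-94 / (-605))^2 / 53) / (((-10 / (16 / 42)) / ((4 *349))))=-49340224 / 2036929125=-0.02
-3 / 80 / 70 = -3 / 5600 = -0.00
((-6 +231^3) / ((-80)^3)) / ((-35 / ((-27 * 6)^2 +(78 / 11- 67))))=28402456317 / 1576960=18010.89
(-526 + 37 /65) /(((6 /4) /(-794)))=54234964 /195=278128.02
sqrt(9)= 3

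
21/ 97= 0.22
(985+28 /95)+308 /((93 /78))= 3662453 /2945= 1243.62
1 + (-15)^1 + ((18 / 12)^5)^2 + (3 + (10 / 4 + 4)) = 54441 / 1024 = 53.17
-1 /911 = -0.00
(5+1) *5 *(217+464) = 20430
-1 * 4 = -4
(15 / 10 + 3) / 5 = 9 / 10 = 0.90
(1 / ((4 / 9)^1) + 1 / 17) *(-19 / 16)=-2983 / 1088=-2.74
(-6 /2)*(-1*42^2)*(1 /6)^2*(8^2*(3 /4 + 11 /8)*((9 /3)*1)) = 59976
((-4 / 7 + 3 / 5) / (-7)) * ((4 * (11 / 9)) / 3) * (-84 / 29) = 176 / 9135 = 0.02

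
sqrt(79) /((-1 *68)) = -sqrt(79) /68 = -0.13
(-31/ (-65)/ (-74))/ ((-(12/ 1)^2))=0.00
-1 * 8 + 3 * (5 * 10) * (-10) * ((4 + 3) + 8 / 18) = -33524 / 3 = -11174.67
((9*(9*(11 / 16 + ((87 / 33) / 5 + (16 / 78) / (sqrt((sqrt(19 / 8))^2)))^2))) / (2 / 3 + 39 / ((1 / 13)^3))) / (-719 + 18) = -37132019163 / 28004187895512400-75168*sqrt(38) / 2447918522335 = -0.00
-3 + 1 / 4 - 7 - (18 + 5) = -131 / 4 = -32.75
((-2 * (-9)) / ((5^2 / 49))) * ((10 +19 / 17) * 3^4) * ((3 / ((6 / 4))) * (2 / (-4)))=-13502538 / 425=-31770.68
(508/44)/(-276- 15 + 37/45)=-5715/143638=-0.04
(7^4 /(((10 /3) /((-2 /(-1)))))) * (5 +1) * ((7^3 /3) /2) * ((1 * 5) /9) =823543 /3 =274514.33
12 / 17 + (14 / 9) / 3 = 562 / 459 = 1.22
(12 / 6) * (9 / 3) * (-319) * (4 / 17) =-7656 / 17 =-450.35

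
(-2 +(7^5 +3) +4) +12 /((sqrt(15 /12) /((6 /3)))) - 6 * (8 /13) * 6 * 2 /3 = 48 * sqrt(5) /5 +218364 /13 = 16818.70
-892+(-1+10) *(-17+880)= 6875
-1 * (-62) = 62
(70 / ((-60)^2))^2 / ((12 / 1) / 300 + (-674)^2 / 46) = 1127 / 29437204032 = 0.00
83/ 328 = 0.25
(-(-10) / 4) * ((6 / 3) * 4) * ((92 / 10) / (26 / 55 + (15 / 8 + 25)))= 80960 / 12033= 6.73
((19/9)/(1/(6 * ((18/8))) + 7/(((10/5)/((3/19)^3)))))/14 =390963/227773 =1.72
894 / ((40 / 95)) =8493 / 4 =2123.25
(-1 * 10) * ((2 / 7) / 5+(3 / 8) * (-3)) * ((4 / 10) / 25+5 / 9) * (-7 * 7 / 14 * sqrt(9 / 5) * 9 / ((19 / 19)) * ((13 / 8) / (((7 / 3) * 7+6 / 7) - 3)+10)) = -13907679123 * sqrt(5) / 11920000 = -2608.94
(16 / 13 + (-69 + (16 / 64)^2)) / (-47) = 14083 / 9776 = 1.44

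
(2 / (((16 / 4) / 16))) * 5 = 40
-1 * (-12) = 12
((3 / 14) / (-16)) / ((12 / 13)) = -13 / 896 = -0.01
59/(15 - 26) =-59/11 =-5.36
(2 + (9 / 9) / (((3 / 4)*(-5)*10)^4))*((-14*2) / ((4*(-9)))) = 442968862 / 284765625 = 1.56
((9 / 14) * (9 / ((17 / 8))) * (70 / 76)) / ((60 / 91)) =2457 / 646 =3.80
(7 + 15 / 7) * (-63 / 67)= -576 / 67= -8.60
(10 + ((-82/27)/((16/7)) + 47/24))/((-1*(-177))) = 0.06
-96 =-96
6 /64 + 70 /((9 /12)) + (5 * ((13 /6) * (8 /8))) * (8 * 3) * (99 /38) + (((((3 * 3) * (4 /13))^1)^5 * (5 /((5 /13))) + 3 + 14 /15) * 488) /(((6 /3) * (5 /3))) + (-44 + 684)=406249873914659 /1302381600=311928.45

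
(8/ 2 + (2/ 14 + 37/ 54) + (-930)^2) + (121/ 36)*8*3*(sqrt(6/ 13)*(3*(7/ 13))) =1694*sqrt(78)/ 169 + 326934025/ 378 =864993.35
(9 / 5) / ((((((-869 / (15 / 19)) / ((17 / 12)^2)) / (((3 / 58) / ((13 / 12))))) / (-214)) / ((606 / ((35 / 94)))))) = 11890109961 / 217862645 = 54.58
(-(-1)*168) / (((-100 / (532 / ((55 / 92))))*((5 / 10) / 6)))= -24667776 / 1375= -17940.20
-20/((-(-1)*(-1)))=20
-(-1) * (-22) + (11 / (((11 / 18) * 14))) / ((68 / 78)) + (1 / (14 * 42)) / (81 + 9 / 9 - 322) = -49240817 / 2399040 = -20.53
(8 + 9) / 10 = 17 / 10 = 1.70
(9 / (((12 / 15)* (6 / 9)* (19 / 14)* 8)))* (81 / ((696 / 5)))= 127575 / 141056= 0.90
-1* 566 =-566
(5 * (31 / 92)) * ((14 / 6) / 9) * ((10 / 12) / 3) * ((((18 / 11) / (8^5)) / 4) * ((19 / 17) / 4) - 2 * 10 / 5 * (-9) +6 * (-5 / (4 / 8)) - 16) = -10637540448325 / 2191823732736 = -4.85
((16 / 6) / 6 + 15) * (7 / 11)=973 / 99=9.83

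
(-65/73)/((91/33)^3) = -179685/4231591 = -0.04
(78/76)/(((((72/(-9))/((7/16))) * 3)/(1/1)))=-91/4864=-0.02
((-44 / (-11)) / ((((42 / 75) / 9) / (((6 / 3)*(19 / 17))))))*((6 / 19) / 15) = 360 / 119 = 3.03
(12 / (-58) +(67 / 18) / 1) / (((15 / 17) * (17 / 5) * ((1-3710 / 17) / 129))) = -1341385 / 1927746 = -0.70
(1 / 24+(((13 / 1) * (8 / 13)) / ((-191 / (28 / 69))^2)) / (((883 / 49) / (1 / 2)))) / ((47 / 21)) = 357859744991 / 19221718366776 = 0.02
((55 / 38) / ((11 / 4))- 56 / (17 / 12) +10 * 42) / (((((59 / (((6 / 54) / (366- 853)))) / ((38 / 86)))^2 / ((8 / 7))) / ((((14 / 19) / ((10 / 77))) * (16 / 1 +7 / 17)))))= 2349991952 / 19852226127689805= 0.00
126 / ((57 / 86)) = 3612 / 19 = 190.11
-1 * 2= -2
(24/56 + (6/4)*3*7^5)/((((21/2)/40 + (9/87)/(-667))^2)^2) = 1011899159846216859110379520000/63375675030062839271709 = 15966680.58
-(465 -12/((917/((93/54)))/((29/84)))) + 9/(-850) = -11417062807/24552675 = -465.00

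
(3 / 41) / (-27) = -1 / 369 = -0.00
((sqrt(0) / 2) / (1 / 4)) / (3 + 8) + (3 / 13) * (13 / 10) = 3 / 10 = 0.30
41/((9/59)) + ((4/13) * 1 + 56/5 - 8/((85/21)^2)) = 236519539/845325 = 279.80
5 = 5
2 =2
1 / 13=0.08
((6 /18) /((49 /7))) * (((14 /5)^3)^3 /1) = 2951578112 /5859375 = 503.74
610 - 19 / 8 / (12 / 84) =4747 / 8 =593.38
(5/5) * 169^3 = 4826809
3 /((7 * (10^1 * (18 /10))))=1 /42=0.02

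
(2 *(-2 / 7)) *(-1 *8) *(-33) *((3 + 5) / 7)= -8448 / 49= -172.41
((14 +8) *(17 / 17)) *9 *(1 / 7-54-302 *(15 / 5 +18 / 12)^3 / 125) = -94946247 / 1750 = -54255.00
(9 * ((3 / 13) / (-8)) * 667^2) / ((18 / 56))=-9342669 / 26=-359333.42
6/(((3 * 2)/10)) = 10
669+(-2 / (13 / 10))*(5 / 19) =668.60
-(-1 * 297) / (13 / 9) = 2673 / 13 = 205.62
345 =345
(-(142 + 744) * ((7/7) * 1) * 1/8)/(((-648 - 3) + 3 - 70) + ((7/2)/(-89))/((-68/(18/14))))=1340518/8690663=0.15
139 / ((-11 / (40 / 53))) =-5560 / 583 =-9.54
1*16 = 16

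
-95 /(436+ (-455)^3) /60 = 0.00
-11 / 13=-0.85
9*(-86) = -774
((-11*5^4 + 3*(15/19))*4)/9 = -522320/171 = -3054.50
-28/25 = -1.12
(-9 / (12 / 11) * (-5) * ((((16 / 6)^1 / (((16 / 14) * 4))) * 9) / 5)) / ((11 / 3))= 189 / 16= 11.81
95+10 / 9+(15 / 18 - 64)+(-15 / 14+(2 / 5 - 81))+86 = 11741 / 315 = 37.27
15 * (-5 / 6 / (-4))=25 / 8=3.12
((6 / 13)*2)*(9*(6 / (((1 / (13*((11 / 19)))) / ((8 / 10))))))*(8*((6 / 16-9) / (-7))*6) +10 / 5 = 11805298 / 665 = 17752.33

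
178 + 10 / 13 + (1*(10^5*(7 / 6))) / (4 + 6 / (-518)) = 1185652076 / 40287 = 29430.14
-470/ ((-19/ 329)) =154630/ 19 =8138.42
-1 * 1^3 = -1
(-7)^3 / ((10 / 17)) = -5831 / 10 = -583.10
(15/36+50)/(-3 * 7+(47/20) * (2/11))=-33275/13578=-2.45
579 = 579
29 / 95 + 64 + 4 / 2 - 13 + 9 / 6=10413 / 190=54.81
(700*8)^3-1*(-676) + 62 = 175616000738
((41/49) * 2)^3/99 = 551368/11647251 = 0.05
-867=-867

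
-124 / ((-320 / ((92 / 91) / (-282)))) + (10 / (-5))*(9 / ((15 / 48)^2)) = -473005549 / 2566200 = -184.32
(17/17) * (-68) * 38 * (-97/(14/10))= 1253240/7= 179034.29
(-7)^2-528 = -479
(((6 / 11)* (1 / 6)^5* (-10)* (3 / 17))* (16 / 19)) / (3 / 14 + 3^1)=-0.00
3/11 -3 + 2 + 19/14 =97/154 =0.63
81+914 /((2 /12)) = 5565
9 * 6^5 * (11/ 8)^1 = 96228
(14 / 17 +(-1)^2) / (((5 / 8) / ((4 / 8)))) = 1.46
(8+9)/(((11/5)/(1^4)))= 85/11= 7.73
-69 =-69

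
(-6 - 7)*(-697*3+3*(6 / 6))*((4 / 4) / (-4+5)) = 27144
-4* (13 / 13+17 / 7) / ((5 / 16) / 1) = -1536 / 35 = -43.89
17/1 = 17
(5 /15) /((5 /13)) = 13 /15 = 0.87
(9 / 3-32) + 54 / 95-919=-90006 / 95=-947.43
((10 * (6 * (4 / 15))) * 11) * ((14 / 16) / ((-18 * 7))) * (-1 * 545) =5995 / 9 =666.11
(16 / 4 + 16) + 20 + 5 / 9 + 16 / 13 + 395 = 51104 / 117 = 436.79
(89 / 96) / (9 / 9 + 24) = 89 / 2400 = 0.04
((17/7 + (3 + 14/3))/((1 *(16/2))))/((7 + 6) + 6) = 53/798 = 0.07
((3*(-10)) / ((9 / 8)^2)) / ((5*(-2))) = 64 / 27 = 2.37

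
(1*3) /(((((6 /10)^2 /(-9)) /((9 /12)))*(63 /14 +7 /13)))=-2925 /262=-11.16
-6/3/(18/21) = -7/3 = -2.33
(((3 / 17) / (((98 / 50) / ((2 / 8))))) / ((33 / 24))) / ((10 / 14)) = 30 / 1309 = 0.02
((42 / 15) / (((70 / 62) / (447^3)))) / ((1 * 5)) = 5537506626 / 125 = 44300053.01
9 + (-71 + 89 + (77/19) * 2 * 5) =1283/19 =67.53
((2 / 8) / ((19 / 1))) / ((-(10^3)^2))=-1 / 76000000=-0.00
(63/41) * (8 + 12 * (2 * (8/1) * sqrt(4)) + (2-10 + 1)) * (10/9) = 26950/41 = 657.32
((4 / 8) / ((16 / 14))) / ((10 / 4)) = 7 / 40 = 0.18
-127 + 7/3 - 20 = -144.67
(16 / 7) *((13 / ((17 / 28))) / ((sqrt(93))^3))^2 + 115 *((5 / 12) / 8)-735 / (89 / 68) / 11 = -328157388653461 / 7282480971744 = -45.06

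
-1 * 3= -3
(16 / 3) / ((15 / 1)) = 16 / 45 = 0.36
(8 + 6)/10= 7/5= 1.40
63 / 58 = 1.09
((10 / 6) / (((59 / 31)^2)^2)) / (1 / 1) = 4617605 / 36352083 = 0.13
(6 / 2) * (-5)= -15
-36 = -36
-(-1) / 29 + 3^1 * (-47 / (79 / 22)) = -89879 / 2291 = -39.23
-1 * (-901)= 901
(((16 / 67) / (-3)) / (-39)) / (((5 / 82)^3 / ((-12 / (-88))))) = 4410944 / 3592875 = 1.23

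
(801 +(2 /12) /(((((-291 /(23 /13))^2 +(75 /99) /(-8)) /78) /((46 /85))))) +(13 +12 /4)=262371229063883 /321139713035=817.00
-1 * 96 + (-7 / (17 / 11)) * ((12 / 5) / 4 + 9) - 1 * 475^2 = -19189981 / 85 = -225764.48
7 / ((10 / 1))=7 / 10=0.70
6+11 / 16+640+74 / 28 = 72725 / 112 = 649.33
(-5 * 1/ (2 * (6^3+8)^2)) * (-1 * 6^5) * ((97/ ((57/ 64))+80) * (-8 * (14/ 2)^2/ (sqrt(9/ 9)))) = -545130/ 19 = -28691.05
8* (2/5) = 16/5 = 3.20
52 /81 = 0.64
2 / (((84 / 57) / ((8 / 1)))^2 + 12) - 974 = -16922310 / 17377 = -973.83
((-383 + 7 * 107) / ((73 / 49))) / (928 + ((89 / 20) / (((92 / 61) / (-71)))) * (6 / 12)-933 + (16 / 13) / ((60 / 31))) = -2573887680 / 1143124301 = -2.25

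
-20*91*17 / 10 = -3094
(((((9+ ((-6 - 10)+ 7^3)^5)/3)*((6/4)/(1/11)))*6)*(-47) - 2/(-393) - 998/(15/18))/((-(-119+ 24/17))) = -49315868784421.73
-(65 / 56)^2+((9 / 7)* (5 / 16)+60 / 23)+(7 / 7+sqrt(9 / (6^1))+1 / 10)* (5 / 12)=5* sqrt(6) / 24+459071 / 216384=2.63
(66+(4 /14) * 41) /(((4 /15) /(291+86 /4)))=637500 /7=91071.43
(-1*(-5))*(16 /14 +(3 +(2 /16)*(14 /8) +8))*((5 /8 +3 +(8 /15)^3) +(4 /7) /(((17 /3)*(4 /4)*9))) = 11233416727 /47980800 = 234.12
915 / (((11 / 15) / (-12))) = -164700 / 11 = -14972.73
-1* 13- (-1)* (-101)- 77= -191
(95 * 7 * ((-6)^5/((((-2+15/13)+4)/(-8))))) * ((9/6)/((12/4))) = 268894080/41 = 6558392.20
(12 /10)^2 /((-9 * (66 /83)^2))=-6889 /27225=-0.25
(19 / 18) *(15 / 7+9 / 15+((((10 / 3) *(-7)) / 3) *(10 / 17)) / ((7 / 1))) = 106286 / 48195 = 2.21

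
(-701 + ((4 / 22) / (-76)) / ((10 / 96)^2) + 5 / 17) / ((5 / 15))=-186779352 / 88825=-2102.78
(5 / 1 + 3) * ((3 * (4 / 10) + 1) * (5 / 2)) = 44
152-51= 101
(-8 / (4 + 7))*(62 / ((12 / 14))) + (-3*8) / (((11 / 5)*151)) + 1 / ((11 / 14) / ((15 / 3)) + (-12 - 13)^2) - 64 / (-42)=-26027061950 / 508809147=-51.15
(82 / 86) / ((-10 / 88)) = -1804 / 215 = -8.39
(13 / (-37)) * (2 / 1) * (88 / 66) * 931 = -96824 / 111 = -872.29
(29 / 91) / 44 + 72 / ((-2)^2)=72101 / 4004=18.01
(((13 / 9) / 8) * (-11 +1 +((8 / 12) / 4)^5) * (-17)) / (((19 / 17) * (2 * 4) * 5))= 292140563 / 425502720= 0.69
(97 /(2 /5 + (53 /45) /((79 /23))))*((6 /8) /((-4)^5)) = -1034505 /10817536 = -0.10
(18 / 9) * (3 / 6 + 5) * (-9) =-99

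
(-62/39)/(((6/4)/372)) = -15376/39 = -394.26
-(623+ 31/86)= -53609/86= -623.36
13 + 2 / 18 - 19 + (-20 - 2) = -251 / 9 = -27.89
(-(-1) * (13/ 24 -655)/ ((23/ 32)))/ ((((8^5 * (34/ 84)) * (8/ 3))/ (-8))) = 329847/ 1601536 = 0.21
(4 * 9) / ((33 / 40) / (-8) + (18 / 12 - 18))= -3840 / 1771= -2.17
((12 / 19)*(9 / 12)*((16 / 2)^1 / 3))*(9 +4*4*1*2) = 51.79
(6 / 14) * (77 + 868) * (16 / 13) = 6480 / 13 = 498.46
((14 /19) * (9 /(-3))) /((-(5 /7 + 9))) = 147 /646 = 0.23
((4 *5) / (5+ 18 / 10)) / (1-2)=-50 / 17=-2.94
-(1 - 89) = 88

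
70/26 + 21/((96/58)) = 3199/208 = 15.38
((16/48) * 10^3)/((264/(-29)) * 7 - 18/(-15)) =-72500/13599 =-5.33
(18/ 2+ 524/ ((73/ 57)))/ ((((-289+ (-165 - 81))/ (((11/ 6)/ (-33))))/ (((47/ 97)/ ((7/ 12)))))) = 0.04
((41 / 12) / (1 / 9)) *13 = 1599 / 4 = 399.75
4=4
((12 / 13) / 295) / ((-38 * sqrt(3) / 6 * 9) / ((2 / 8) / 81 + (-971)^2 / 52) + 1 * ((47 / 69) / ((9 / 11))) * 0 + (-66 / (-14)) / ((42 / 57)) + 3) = 4515172169258016 * sqrt(3) / 40540185826327543449655 + 175473507188915984216 / 527022415742258064845515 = 0.00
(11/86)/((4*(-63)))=-11/21672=-0.00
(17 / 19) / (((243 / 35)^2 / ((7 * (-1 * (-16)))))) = 2332400 / 1121931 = 2.08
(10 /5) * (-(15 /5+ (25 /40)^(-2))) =-278 /25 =-11.12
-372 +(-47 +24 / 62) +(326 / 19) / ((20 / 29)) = -393.73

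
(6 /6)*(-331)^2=109561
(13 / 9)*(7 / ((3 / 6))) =182 / 9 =20.22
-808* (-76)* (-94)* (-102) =588779904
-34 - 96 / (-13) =-346 / 13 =-26.62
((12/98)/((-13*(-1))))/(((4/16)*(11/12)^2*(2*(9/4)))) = 768/77077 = 0.01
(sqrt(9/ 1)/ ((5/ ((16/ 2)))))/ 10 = 12/ 25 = 0.48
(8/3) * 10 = 80/3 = 26.67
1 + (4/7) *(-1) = 3/7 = 0.43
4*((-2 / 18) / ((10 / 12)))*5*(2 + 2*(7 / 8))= -10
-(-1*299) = 299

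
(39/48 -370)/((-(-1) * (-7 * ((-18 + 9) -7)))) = -5907/1792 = -3.30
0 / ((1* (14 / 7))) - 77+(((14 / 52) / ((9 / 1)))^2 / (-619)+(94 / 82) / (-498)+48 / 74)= -325848605335105 / 4267622901204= -76.35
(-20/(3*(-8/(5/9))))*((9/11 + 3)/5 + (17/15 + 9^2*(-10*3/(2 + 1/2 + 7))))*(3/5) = -795953/11286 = -70.53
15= 15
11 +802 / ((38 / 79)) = 31888 / 19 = 1678.32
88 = 88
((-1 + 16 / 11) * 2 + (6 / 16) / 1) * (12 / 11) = 1.40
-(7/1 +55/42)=-349/42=-8.31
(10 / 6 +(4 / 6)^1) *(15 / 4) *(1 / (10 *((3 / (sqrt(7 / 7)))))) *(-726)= -847 / 4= -211.75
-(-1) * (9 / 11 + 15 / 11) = 24 / 11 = 2.18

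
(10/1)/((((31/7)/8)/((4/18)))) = 1120/279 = 4.01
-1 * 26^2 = -676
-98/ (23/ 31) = -3038/ 23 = -132.09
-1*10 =-10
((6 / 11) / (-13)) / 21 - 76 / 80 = -19059 / 20020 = -0.95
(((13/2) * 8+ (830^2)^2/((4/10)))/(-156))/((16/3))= -296614506263/208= -1426031280.11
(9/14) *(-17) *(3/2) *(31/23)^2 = -441099/14812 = -29.78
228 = 228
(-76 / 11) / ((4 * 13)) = -19 / 143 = -0.13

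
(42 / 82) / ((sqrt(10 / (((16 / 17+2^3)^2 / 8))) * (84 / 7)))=133 * sqrt(5) / 6970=0.04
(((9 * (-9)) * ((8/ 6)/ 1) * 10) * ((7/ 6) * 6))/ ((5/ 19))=-28728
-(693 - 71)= -622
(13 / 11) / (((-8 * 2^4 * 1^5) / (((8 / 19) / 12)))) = -0.00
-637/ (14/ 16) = -728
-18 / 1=-18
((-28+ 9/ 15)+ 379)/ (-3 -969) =-293/ 810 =-0.36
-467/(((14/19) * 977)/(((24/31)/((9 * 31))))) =-35492/19716837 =-0.00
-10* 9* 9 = -810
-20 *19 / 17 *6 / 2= -1140 / 17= -67.06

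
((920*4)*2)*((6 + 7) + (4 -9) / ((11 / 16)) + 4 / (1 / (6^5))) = 2518643520 / 11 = 228967592.73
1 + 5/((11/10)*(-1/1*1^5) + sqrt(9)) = 3.63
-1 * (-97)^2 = -9409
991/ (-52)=-991/ 52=-19.06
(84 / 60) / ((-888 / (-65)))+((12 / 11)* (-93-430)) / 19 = -5554069 / 185592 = -29.93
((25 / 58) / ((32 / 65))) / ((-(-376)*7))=1625 / 4884992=0.00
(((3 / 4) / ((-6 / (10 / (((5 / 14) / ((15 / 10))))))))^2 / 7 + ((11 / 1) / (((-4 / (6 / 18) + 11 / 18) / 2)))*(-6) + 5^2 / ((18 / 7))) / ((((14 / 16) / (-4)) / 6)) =-2981516 / 4305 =-692.57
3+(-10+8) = 1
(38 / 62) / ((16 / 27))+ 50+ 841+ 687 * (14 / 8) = 1038765 / 496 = 2094.28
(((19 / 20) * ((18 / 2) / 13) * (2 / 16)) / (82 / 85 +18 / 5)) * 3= 8721 / 161408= 0.05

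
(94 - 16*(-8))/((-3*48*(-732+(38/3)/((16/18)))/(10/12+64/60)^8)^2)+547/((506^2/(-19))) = -376664374832240950884979787/9418371312240000000000000000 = -0.04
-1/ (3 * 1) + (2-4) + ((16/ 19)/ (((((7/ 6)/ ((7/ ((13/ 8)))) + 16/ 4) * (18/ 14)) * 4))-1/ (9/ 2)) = -2.52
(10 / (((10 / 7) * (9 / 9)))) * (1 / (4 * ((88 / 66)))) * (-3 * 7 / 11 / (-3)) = 147 / 176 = 0.84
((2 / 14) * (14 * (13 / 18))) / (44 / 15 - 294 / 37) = -185 / 642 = -0.29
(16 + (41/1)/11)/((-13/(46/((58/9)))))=-44919/4147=-10.83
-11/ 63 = -0.17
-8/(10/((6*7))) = -168/5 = -33.60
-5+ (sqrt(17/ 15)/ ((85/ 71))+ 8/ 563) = -2807/ 563+ 71 *sqrt(255)/ 1275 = -4.10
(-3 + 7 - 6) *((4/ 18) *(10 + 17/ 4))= -19/ 3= -6.33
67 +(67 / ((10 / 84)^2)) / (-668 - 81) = 162341 / 2675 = 60.69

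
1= 1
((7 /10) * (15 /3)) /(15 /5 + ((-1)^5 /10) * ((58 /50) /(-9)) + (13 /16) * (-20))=-15750 /59567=-0.26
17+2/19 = 17.11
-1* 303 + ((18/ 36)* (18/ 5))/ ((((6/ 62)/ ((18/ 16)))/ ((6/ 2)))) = -9609/ 40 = -240.22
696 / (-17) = -696 / 17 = -40.94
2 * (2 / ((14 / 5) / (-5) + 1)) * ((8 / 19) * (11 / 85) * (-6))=-2.97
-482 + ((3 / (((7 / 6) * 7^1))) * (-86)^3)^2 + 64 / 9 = 54593828839.59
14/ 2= 7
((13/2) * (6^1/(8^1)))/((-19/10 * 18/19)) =-65/24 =-2.71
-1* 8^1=-8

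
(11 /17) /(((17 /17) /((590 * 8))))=51920 /17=3054.12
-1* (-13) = 13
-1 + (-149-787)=-937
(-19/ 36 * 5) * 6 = -95/ 6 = -15.83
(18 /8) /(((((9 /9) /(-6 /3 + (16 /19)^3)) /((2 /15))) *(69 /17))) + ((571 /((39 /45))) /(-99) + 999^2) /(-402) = -168862089350018 /68016141765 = -2482.68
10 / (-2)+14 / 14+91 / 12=43 / 12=3.58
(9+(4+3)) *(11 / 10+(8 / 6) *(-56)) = -17656 / 15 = -1177.07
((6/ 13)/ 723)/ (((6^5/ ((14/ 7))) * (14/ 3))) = 1/ 28422576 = 0.00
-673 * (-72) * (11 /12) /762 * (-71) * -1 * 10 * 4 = 21024520 /127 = 165547.40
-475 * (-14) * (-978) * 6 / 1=-39022200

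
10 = 10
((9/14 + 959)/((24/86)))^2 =333743067025/28224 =11824796.88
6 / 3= 2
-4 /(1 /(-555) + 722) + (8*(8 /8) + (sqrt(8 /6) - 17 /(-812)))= 9.17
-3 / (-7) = 0.43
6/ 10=3/ 5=0.60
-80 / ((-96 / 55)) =275 / 6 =45.83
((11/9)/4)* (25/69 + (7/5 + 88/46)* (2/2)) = 3487/3105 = 1.12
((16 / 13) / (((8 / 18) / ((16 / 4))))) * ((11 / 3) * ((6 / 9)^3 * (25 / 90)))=3520 / 1053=3.34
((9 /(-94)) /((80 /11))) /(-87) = 33 /218080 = 0.00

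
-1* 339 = -339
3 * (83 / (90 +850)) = 249 / 940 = 0.26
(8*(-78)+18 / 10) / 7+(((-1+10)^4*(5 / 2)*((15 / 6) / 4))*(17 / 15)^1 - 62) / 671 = -71.66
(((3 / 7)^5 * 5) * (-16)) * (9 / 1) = -174960 / 16807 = -10.41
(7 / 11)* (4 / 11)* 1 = 28 / 121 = 0.23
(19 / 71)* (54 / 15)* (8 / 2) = 1368 / 355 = 3.85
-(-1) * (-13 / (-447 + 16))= 13 / 431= 0.03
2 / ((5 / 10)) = 4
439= 439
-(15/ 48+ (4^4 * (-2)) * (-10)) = -81925/ 16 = -5120.31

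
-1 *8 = -8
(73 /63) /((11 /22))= 146 /63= 2.32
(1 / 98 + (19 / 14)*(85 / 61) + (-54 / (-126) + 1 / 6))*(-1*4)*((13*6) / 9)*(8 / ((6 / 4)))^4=-152580653056 / 2178981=-70023.86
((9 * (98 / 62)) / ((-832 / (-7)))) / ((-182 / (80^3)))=-1764000 / 5239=-336.71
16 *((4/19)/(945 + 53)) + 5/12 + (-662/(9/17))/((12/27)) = -320049733/113772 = -2813.08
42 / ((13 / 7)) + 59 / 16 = 5471 / 208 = 26.30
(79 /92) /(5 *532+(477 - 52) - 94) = 79 /275172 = 0.00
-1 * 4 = -4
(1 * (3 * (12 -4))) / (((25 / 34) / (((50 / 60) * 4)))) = 544 / 5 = 108.80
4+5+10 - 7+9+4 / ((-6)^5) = 40823 / 1944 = 21.00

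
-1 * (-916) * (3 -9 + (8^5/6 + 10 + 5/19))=5006486.39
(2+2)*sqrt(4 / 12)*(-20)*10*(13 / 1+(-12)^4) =-16599200*sqrt(3) / 3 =-9583552.59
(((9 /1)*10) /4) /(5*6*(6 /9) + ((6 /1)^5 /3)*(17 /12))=45 /7384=0.01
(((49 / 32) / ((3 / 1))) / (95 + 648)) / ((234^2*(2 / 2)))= 49 / 3905635968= 0.00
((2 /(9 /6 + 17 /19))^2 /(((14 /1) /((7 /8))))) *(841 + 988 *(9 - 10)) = -1083 /169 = -6.41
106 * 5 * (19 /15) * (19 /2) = 19133 /3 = 6377.67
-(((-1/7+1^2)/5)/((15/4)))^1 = -8/175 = -0.05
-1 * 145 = -145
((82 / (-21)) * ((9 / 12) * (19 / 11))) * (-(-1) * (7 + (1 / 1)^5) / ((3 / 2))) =-6232 / 231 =-26.98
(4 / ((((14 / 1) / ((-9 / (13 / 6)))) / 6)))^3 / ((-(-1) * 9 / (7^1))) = -30233088 / 107653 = -280.84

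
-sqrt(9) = -3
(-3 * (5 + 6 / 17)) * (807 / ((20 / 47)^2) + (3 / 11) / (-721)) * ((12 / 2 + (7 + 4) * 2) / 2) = -3859755641469 / 3852200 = -1001961.38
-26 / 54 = -13 / 27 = -0.48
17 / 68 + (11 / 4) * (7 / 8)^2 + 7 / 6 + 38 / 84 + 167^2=149952631 / 5376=27892.97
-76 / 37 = -2.05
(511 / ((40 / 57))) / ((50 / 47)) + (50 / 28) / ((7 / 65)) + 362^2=12911016481 / 98000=131745.07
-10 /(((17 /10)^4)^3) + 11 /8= 6328844609527371 /4660977897838088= 1.36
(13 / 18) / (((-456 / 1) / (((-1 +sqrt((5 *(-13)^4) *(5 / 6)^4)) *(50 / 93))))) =325 / 381672- 1373125 *sqrt(5) / 13740192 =-0.22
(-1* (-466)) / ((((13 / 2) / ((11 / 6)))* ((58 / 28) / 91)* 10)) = 577.41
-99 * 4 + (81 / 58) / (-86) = -1975329 / 4988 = -396.02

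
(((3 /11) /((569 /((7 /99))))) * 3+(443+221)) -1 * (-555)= 83926938 /68849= 1219.00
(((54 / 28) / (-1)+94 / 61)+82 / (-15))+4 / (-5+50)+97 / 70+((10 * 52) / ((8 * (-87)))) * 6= -987689 / 111447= -8.86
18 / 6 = 3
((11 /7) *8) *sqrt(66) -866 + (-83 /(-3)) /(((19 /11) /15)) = -11889 /19 + 88 *sqrt(66) /7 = -523.61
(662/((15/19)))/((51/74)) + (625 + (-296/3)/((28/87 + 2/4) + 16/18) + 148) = 1319849921/683145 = 1932.02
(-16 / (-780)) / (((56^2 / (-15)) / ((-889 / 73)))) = 127 / 106288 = 0.00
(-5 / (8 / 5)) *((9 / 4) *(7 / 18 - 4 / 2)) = 725 / 64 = 11.33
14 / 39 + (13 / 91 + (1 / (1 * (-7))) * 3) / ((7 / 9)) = -16 / 1911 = -0.01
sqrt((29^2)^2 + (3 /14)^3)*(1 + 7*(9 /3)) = 11*sqrt(27170907274) /98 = 18502.00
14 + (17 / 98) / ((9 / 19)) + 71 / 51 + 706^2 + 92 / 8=3736979048 / 7497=498463.26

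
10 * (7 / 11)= 70 / 11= 6.36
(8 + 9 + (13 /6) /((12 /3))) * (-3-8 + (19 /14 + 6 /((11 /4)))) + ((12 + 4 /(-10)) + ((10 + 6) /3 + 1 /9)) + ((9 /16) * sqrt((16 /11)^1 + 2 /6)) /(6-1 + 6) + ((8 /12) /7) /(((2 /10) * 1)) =-6284591 /55440 + 3 * sqrt(1947) /1936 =-113.29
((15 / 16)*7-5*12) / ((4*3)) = -4.45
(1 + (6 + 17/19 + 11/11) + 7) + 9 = 24.89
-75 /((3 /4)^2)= -400 /3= -133.33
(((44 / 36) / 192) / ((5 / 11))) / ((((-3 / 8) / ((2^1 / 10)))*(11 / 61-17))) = 7381 / 16621200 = 0.00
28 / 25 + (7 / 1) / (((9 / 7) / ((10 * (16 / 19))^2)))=31450972 / 81225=387.21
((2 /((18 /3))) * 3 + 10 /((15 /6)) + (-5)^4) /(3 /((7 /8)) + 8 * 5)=2205 /152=14.51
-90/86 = -45/43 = -1.05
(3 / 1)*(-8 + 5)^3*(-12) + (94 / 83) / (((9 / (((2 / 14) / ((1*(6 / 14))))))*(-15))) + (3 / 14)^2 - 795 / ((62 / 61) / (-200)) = 32149659424721 / 204244740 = 157407.53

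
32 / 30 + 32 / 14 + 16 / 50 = 1928 / 525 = 3.67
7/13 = 0.54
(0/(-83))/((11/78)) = 0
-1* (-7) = 7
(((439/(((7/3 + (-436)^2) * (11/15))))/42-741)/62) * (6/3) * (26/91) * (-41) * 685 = 365546704281765/1905811831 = 191806.29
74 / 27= 2.74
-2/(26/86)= -86/13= -6.62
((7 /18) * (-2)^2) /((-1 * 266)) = -1 /171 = -0.01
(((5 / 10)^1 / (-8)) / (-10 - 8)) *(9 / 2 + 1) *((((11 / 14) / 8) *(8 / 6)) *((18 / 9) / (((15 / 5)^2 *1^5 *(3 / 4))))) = 121 / 163296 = 0.00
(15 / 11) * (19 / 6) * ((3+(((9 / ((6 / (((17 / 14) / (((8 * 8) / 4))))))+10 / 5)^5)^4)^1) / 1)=31968598406831989281128427938361398336579199857386403113082255 / 2333366512618043974040885166198881751571824097122844672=13700633.07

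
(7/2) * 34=119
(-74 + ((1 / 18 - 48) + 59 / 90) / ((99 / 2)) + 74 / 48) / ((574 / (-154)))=19.70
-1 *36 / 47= -36 / 47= -0.77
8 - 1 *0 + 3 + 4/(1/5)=31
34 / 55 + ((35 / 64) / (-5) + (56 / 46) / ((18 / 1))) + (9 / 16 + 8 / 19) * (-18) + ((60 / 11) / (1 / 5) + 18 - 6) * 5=2481373643 / 13844160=179.24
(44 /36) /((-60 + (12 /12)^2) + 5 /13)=-143 /6858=-0.02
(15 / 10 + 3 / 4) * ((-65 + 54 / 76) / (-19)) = 21987 / 2888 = 7.61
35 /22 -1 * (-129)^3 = 47227193 /22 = 2146690.59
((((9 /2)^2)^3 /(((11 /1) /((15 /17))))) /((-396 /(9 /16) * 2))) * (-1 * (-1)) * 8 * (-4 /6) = 2657205 /1053184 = 2.52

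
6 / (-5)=-6 / 5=-1.20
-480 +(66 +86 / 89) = -36760 / 89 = -413.03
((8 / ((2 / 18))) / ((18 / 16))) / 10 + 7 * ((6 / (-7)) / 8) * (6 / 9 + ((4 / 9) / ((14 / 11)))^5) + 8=45970009079 / 3308121810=13.90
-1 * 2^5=-32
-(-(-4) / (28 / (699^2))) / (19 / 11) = -5374611 / 133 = -40410.61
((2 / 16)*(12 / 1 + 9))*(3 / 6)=21 / 16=1.31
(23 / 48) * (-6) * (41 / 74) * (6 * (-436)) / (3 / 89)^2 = 814175827 / 222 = 3667458.68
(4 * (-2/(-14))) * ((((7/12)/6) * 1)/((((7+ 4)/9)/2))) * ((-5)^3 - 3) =-128/11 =-11.64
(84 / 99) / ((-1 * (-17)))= 28 / 561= 0.05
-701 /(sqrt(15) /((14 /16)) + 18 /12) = -118.29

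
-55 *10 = -550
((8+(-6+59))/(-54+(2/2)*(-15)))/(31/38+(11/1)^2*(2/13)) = -30134/662331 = -0.05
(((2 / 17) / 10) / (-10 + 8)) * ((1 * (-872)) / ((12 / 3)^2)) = 0.32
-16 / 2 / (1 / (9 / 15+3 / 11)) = -384 / 55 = -6.98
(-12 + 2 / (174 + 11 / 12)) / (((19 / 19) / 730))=-8751.65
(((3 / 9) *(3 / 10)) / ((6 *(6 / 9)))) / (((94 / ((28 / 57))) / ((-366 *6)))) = -1281 / 4465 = -0.29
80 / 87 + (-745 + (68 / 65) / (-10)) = -21041833 / 28275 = -744.19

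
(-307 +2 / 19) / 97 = -5831 / 1843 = -3.16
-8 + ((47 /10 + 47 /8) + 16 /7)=1361 /280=4.86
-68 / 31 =-2.19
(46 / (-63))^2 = 2116 / 3969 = 0.53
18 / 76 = 9 / 38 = 0.24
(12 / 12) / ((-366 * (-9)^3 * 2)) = 1 / 533628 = 0.00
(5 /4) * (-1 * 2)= -5 /2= -2.50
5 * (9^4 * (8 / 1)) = 262440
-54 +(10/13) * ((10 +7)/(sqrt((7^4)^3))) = -82589428/1529437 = -54.00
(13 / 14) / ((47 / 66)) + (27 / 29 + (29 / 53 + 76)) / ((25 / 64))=2523917029 / 12641825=199.65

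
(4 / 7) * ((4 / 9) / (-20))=-4 / 315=-0.01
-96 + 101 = 5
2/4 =1/2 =0.50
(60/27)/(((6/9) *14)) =5/21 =0.24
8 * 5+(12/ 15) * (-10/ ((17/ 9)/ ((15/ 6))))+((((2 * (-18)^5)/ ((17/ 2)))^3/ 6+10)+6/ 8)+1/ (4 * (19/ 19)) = -71964166575759358065/ 4913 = -14647703353502820.69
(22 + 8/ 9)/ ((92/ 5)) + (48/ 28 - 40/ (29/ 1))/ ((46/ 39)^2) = 2869961/ 1932966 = 1.48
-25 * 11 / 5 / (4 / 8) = -110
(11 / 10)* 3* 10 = 33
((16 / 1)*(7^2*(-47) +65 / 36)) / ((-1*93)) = 331372 / 837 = 395.90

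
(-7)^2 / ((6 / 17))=833 / 6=138.83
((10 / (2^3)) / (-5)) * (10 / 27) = -5 / 54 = -0.09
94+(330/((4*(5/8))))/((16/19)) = 1003/4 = 250.75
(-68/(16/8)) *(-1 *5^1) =170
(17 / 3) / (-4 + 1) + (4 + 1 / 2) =47 / 18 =2.61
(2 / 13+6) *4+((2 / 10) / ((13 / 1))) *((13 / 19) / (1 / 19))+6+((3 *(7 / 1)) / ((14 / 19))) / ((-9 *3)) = 34819 / 1170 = 29.76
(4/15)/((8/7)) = 7/30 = 0.23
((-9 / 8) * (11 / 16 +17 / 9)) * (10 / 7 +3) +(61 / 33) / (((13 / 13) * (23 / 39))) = -314175 / 32384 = -9.70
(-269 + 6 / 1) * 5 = -1315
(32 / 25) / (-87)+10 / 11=21398 / 23925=0.89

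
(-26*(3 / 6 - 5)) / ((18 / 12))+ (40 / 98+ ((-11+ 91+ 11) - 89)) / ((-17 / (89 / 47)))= 77.73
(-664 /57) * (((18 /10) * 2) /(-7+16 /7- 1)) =3486 /475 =7.34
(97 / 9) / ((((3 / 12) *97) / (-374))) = -166.22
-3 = -3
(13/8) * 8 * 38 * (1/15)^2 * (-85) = -8398/45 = -186.62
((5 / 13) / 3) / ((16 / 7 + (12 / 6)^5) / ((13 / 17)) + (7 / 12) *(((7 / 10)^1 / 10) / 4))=56000 / 19588459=0.00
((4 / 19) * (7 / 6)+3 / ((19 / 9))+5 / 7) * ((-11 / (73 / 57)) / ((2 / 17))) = -88825 / 511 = -173.83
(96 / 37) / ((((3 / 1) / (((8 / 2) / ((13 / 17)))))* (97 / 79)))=171904 / 46657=3.68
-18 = -18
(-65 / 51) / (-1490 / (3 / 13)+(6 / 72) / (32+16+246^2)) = 15746640 / 79772478223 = 0.00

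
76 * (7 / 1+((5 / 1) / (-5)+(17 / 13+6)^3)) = 66162332 / 2197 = 30114.85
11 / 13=0.85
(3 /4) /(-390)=-1 /520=-0.00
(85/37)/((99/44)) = 340/333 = 1.02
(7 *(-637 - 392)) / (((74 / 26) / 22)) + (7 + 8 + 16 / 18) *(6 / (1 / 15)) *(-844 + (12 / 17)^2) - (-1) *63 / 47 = -634185990595 / 502571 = -1261883.38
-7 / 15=-0.47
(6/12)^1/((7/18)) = 9/7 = 1.29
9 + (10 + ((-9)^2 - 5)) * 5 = 439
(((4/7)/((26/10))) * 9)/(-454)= -90/20657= -0.00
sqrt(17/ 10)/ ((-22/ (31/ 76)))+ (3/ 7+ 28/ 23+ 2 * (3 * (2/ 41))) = 12797/ 6601 - 31 * sqrt(170)/ 16720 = 1.91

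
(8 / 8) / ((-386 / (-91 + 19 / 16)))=1437 / 6176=0.23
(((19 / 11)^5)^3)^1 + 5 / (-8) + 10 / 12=364367934957842237431 / 100253956065975624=3634.45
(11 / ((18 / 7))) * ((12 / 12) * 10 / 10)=77 / 18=4.28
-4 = -4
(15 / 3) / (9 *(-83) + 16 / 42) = -105 / 15679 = -0.01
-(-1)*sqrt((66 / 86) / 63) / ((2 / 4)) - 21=-21 + 2*sqrt(9933) / 903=-20.78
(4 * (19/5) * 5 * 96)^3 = 388377870336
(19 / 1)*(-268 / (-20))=1273 / 5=254.60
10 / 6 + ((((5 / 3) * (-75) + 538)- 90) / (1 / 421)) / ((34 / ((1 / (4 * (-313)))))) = -11477 / 7512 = -1.53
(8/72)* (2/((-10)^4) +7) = 3889/5000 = 0.78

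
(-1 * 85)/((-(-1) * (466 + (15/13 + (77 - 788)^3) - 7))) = 1105/4672524621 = 0.00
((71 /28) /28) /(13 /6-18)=-213 /37240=-0.01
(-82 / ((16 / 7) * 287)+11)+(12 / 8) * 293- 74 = 3011 / 8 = 376.38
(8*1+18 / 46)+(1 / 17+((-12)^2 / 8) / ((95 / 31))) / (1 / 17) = 238698 / 2185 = 109.24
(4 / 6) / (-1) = -2 / 3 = -0.67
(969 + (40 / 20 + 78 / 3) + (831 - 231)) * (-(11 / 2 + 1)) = -20761 / 2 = -10380.50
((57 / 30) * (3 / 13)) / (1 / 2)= 57 / 65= 0.88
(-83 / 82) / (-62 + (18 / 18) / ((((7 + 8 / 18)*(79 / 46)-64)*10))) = 0.02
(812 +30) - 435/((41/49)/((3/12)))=116773/164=712.03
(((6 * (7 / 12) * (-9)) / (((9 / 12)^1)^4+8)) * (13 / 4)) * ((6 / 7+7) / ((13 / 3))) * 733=-34832160 / 2129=-16360.81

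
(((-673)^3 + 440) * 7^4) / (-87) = 731874685577 / 87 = 8412352707.78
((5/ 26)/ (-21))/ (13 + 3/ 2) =-0.00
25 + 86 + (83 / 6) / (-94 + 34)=39877 / 360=110.77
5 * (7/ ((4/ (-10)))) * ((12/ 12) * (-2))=175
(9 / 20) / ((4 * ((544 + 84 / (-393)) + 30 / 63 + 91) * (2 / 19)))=470421 / 279617120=0.00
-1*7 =-7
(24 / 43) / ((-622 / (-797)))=9564 / 13373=0.72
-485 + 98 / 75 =-36277 / 75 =-483.69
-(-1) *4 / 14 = 2 / 7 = 0.29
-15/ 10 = -3/ 2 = -1.50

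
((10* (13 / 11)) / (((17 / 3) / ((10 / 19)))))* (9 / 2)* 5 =87750 / 3553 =24.70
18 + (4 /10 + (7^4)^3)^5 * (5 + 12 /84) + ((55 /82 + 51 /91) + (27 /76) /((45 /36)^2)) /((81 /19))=2612683855609869094770956000000000000000000000000000.00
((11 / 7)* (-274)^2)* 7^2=5780852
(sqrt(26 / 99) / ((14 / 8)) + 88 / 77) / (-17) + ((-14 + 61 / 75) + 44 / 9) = -223973 / 26775 - 4* sqrt(286) / 3927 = -8.38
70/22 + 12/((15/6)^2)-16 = -2997/275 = -10.90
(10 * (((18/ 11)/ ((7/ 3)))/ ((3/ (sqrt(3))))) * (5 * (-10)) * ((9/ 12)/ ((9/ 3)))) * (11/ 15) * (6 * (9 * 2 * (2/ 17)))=-32400 * sqrt(3)/ 119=-471.58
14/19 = 0.74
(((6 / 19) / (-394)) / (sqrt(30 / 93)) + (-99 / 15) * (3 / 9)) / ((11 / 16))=-16 / 5 - 24 * sqrt(310) / 205865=-3.20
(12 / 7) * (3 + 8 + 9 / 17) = 336 / 17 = 19.76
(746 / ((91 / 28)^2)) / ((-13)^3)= -11936 / 371293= -0.03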